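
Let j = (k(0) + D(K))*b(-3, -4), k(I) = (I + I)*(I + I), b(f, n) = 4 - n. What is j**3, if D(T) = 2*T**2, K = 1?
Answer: 4096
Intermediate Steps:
k(I) = 4*I**2 (k(I) = (2*I)*(2*I) = 4*I**2)
j = 16 (j = (4*0**2 + 2*1**2)*(4 - 1*(-4)) = (4*0 + 2*1)*(4 + 4) = (0 + 2)*8 = 2*8 = 16)
j**3 = 16**3 = 4096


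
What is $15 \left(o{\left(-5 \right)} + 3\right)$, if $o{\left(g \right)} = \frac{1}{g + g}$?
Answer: $\frac{87}{2} \approx 43.5$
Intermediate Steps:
$o{\left(g \right)} = \frac{1}{2 g}$
$15 \left(o{\left(-5 \right)} + 3\right) = 15 \left(\frac{1}{2 \left(-5\right)} + 3\right) = 15 \left(\frac{1}{2} \left(- \frac{1}{5}\right) + 3\right) = 15 \left(- \frac{1}{10} + 3\right) = 15 \cdot \frac{29}{10} = \frac{87}{2}$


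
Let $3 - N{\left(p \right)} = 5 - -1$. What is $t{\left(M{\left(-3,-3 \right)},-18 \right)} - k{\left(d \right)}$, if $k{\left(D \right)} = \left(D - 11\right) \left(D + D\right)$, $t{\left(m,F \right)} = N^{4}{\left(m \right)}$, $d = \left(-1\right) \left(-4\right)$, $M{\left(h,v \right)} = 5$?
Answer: $137$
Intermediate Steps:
$N{\left(p \right)} = -3$ ($N{\left(p \right)} = 3 - \left(5 - -1\right) = 3 - \left(5 + 1\right) = 3 - 6 = -3$)
$d = 4$
$t{\left(m,F \right)} = 81$ ($t{\left(m,F \right)} = \left(-3\right)^{4} = 81$)
$k{\left(D \right)} = 2 D \left(-11 + D\right)$ ($k{\left(D \right)} = \left(-11 + D\right) 2 D = 2 D \left(-11 + D\right)$)
$t{\left(M{\left(-3,-3 \right)},-18 \right)} - k{\left(d \right)} = 81 - 2 \cdot 4 \left(-11 + 4\right) = 81 - 2 \cdot 4 \left(-7\right) = 81 - -56 = 81 + 56 = 137$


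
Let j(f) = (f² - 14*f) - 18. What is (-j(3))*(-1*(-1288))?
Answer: 65688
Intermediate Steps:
j(f) = -18 + f² - 14*f
(-j(3))*(-1*(-1288)) = (-(-18 + 3² - 14*3))*(-1*(-1288)) = -(-18 + 9 - 42)*1288 = -1*(-51)*1288 = 51*1288 = 65688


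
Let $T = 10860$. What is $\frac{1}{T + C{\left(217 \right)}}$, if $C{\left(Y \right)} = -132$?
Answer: $\frac{1}{10728} \approx 9.3214 \cdot 10^{-5}$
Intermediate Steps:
$\frac{1}{T + C{\left(217 \right)}} = \frac{1}{10860 - 132} = \frac{1}{10728}$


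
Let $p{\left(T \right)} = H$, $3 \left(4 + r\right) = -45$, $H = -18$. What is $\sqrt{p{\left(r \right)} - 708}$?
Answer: $11 i \sqrt{6} \approx 26.944 i$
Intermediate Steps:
$r = -19$ ($r = -4 + \frac{1}{3} \left(-45\right) = -4 - 15 = -19$)
$p{\left(T \right)} = -18$
$\sqrt{p{\left(r \right)} - 708} = \sqrt{-18 - 708} = \sqrt{-726} = 11 i \sqrt{6}$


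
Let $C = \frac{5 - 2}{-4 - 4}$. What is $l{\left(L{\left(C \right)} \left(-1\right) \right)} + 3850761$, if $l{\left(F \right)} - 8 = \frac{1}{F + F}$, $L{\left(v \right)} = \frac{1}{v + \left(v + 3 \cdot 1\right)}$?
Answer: $\frac{30806143}{8} \approx 3.8508 \cdot 10^{6}$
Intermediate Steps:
$C = - \frac{3}{8}$ ($C = \frac{3}{-8} = 3 \left(- \frac{1}{8}\right) = - \frac{3}{8} \approx -0.375$)
$L{\left(v \right)} = \frac{1}{3 + 2 v}$ ($L{\left(v \right)} = \frac{1}{v + \left(v + 3\right)} = \frac{1}{v + \left(3 + v\right)} = \frac{1}{3 + 2 v}$)
$l{\left(F \right)} = 8 + \frac{1}{2 F}$ ($l{\left(F \right)} = 8 + \frac{1}{F + F} = 8 + \frac{1}{2 F}$)
$l{\left(L{\left(C \right)} \left(-1\right) \right)} + 3850761 = \left(8 + \frac{1}{2 \frac{1}{3 + 2 \left(- \frac{3}{8}\right)} \left(-1\right)}\right) + 3850761 = \left(8 + \frac{1}{2 \frac{1}{3 - \frac{3}{4}} \left(-1\right)}\right) + 3850761 = \left(8 + \frac{1}{2 \frac{1}{\frac{9}{4}} \left(-1\right)}\right) + 3850761 = \left(8 + \frac{1}{2 \cdot \frac{4}{9} \left(-1\right)}\right) + 3850761 = \left(8 + \frac{1}{2 \left(- \frac{4}{9}\right)}\right) + 3850761 = \left(8 + \frac{1}{2} \left(- \frac{9}{4}\right)\right) + 3850761 = \left(8 - \frac{9}{8}\right) + 3850761 = \frac{55}{8} + 3850761 = \frac{30806143}{8}$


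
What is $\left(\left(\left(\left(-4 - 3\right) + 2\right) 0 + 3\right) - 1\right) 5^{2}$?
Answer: $50$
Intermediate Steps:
$\left(\left(\left(\left(-4 - 3\right) + 2\right) 0 + 3\right) - 1\right) 5^{2} = \left(\left(\left(-7 + 2\right) 0 + 3\right) - 1\right) 25 = \left(\left(\left(-5\right) 0 + 3\right) - 1\right) 25 = \left(\left(0 + 3\right) - 1\right) 25 = \left(3 - 1\right) 25 = 2 \cdot 25 = 50$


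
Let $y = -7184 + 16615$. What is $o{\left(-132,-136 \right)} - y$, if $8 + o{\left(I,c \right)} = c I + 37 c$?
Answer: $3481$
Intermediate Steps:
$y = 9431$
$o{\left(I,c \right)} = -8 + 37 c + I c$ ($o{\left(I,c \right)} = -8 + \left(c I + 37 c\right) = -8 + \left(I c + 37 c\right) = -8 + \left(37 c + I c\right) = -8 + 37 c + I c$)
$o{\left(-132,-136 \right)} - y = \left(-8 + 37 \left(-136\right) - -17952\right) - 9431 = \left(-8 - 5032 + 17952\right) - 9431 = 12912 - 9431 = 3481$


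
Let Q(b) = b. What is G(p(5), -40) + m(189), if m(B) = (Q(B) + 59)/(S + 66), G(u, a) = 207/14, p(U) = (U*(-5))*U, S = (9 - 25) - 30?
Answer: 1903/70 ≈ 27.186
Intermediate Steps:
S = -46 (S = -16 - 30 = -46)
p(U) = -5*U**2 (p(U) = (-5*U)*U = -5*U**2)
G(u, a) = 207/14 (G(u, a) = 207*(1/14) = 207/14)
m(B) = 59/20 + B/20 (m(B) = (B + 59)/(-46 + 66) = (59 + B)/20 = (59 + B)*(1/20) = 59/20 + B/20)
G(p(5), -40) + m(189) = 207/14 + (59/20 + (1/20)*189) = 207/14 + (59/20 + 189/20) = 207/14 + 62/5 = 1903/70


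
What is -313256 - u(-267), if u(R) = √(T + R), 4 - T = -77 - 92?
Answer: -313256 - I*√94 ≈ -3.1326e+5 - 9.6954*I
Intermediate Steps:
T = 173 (T = 4 - (-77 - 92) = 4 - 1*(-169) = 4 + 169 = 173)
u(R) = √(173 + R)
-313256 - u(-267) = -313256 - √(173 - 267) = -313256 - √(-94) = -313256 - I*√94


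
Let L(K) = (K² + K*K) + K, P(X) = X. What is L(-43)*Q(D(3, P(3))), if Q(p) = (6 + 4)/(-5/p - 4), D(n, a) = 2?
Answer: -73100/13 ≈ -5623.1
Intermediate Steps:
L(K) = K + 2*K² (L(K) = (K² + K²) + K = 2*K² + K = K + 2*K²)
Q(p) = 10/(-4 - 5/p)
L(-43)*Q(D(3, P(3))) = (-43*(1 + 2*(-43)))*(-10*2/(5 + 4*2)) = (-43*(1 - 86))*(-10*2/(5 + 8)) = (-43*(-85))*(-10*2/13) = 3655*(-10*2*1/13) = 3655*(-20/13) = -73100/13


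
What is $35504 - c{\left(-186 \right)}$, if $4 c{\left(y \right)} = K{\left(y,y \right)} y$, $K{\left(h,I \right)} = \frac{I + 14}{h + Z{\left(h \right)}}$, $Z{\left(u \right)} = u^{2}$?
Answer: $\frac{6568197}{185} \approx 35504.0$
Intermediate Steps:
$K{\left(h,I \right)} = \frac{14 + I}{h + h^{2}}$ ($K{\left(h,I \right)} = \frac{I + 14}{h + h^{2}} = \frac{14 + I}{h + h^{2}}$)
$c{\left(y \right)} = \frac{14 + y}{4 \left(1 + y\right)}$ ($c{\left(y \right)} = \frac{\frac{14 + y}{y \left(1 + y\right)} y}{4} = \frac{\frac{1}{1 + y} \left(14 + y\right)}{4} = \frac{14 + y}{4 \left(1 + y\right)}$)
$35504 - c{\left(-186 \right)} = 35504 - \frac{14 - 186}{4 \left(1 - 186\right)} = 35504 - \frac{1}{4} \frac{1}{-185} \left(-172\right) = 35504 - \frac{1}{4} \left(- \frac{1}{185}\right) \left(-172\right) = 35504 - \frac{43}{185} = \frac{6568197}{185}$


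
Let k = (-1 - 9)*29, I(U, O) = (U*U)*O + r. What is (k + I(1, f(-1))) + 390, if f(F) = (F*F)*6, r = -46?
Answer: 60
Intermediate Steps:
f(F) = 6*F² (f(F) = F²*6 = 6*F²)
I(U, O) = -46 + O*U² (I(U, O) = (U*U)*O - 46 = U²*O - 46 = O*U² - 46 = -46 + O*U²)
k = -290 (k = -10*29 = -290)
(k + I(1, f(-1))) + 390 = (-290 + (-46 + (6*(-1)²)*1²)) + 390 = (-290 + (-46 + (6*1)*1)) + 390 = (-290 + (-46 + 6*1)) + 390 = (-290 + (-46 + 6)) + 390 = (-290 - 40) + 390 = -330 + 390 = 60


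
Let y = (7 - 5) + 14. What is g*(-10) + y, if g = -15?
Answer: 166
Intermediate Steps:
y = 16 (y = 2 + 14 = 16)
g*(-10) + y = -15*(-10) + 16 = 150 + 16 = 166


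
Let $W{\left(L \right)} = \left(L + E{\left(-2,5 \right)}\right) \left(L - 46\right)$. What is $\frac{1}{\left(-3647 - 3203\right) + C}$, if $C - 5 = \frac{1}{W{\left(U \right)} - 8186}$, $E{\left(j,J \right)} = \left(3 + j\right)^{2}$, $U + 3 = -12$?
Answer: $- \frac{7332}{50187541} \approx -0.00014609$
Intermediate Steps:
$U = -15$ ($U = -3 - 12 = -15$)
$W{\left(L \right)} = \left(1 + L\right) \left(-46 + L\right)$ ($W{\left(L \right)} = \left(L + \left(3 - 2\right)^{2}\right) \left(L - 46\right) = \left(L + 1^{2}\right) \left(-46 + L\right) = \left(L + 1\right) \left(-46 + L\right) = \left(1 + L\right) \left(-46 + L\right)$)
$C = \frac{36659}{7332}$ ($C = 5 + \frac{1}{\left(-46 + \left(-15\right)^{2} - -675\right) - 8186} = 5 + \frac{1}{\left(-46 + 225 + 675\right) - 8186} = 5 + \frac{1}{854 - 8186} = 5 + \frac{1}{-7332} = 5 - \frac{1}{7332} = \frac{36659}{7332} \approx 4.9999$)
$\frac{1}{\left(-3647 - 3203\right) + C} = \frac{1}{\left(-3647 - 3203\right) + \frac{36659}{7332}} = \frac{1}{-6850 + \frac{36659}{7332}} = \frac{1}{- \frac{50187541}{7332}} = - \frac{7332}{50187541}$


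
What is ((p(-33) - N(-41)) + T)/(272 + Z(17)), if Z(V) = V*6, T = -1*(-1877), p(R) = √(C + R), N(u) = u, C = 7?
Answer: 959/187 + I*√26/374 ≈ 5.1283 + 0.013634*I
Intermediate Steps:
p(R) = √(7 + R)
T = 1877
Z(V) = 6*V
((p(-33) - N(-41)) + T)/(272 + Z(17)) = ((√(7 - 33) - 1*(-41)) + 1877)/(272 + 6*17) = ((√(-26) + 41) + 1877)/(272 + 102) = ((I*√26 + 41) + 1877)/374 = ((41 + I*√26) + 1877)*(1/374) = (1918 + I*√26)*(1/374) = 959/187 + I*√26/374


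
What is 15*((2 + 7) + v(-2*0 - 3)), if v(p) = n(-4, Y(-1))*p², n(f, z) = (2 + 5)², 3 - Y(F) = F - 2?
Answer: 6750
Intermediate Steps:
Y(F) = 5 - F (Y(F) = 3 - (F - 2) = 3 - (-2 + F) = 3 + (2 - F) = 5 - F)
n(f, z) = 49 (n(f, z) = 7² = 49)
v(p) = 49*p²
15*((2 + 7) + v(-2*0 - 3)) = 15*((2 + 7) + 49*(-2*0 - 3)²) = 15*(9 + 49*(0 - 3)²) = 15*(9 + 49*(-3)²) = 15*(9 + 49*9) = 15*(9 + 441) = 15*450 = 6750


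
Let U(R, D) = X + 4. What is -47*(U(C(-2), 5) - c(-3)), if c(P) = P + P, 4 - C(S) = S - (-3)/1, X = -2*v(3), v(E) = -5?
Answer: -940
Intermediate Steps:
X = 10 (X = -2*(-5) = 10)
C(S) = 1 - S (C(S) = 4 - (S - (-3)/1) = 4 - (S - (-3)) = 4 - (S - 1*(-3)) = 4 - (S + 3) = 4 - (3 + S) = 4 + (-3 - S) = 1 - S)
U(R, D) = 14 (U(R, D) = 10 + 4 = 14)
c(P) = 2*P
-47*(U(C(-2), 5) - c(-3)) = -47*(14 - 2*(-3)) = -47*(14 - 1*(-6)) = -47*(14 + 6) = -47*20 = -940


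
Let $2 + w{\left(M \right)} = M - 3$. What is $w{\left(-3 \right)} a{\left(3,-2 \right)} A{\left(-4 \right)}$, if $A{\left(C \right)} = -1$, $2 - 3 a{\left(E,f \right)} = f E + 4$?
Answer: $\frac{32}{3} \approx 10.667$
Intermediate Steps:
$a{\left(E,f \right)} = - \frac{2}{3} - \frac{E f}{3}$ ($a{\left(E,f \right)} = \frac{2}{3} - \frac{f E + 4}{3} = \frac{2}{3} - \frac{E f + 4}{3} = \frac{2}{3} - \frac{4 + E f}{3} = \frac{2}{3} - \left(\frac{4}{3} + \frac{E f}{3}\right) = - \frac{2}{3} - \frac{E f}{3}$)
$w{\left(M \right)} = -5 + M$ ($w{\left(M \right)} = -2 + \left(M - 3\right) = -2 + \left(-3 + M\right) = -5 + M$)
$w{\left(-3 \right)} a{\left(3,-2 \right)} A{\left(-4 \right)} = \left(-5 - 3\right) \left(- \frac{2}{3} - 1 \left(-2\right)\right) \left(-1\right) = - 8 \left(- \frac{2}{3} + 2\right) \left(-1\right) = \left(-8\right) \frac{4}{3} \left(-1\right) = \left(- \frac{32}{3}\right) \left(-1\right) = \frac{32}{3}$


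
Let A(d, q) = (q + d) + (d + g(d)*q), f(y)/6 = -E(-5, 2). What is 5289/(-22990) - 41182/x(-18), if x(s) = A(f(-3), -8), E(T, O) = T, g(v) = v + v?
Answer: 118063811/1229965 ≈ 95.990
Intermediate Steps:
g(v) = 2*v
f(y) = 30 (f(y) = 6*(-1*(-5)) = 6*5 = 30)
A(d, q) = q + 2*d + 2*d*q (A(d, q) = (q + d) + (d + (2*d)*q) = (d + q) + (d + 2*d*q) = q + 2*d + 2*d*q)
x(s) = -428 (x(s) = -8 + 2*30 + 2*30*(-8) = -8 + 60 - 480 = -428)
5289/(-22990) - 41182/x(-18) = 5289/(-22990) - 41182/(-428) = 5289*(-1/22990) - 41182*(-1/428) = -5289/22990 + 20591/214 = 118063811/1229965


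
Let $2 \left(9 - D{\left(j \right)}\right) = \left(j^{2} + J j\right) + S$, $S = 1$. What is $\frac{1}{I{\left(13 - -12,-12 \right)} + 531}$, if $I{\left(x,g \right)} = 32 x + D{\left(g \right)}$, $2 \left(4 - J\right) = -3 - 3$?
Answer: $\frac{2}{2619} \approx 0.00076365$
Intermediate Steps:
$J = 7$ ($J = 4 - \frac{-3 - 3}{2} = 4 - -3 = 4 + 3 = 7$)
$D{\left(j \right)} = \frac{17}{2} - \frac{7 j}{2} - \frac{j^{2}}{2}$ ($D{\left(j \right)} = 9 - \frac{\left(j^{2} + 7 j\right) + 1}{2} = 9 - \frac{1 + j^{2} + 7 j}{2} = 9 - \left(\frac{1}{2} + \frac{j^{2}}{2} + \frac{7 j}{2}\right) = \frac{17}{2} - \frac{7 j}{2} - \frac{j^{2}}{2}$)
$I{\left(x,g \right)} = \frac{17}{2} + 32 x - \frac{7 g}{2} - \frac{g^{2}}{2}$ ($I{\left(x,g \right)} = 32 x - \left(- \frac{17}{2} + \frac{g^{2}}{2} + \frac{7 g}{2}\right) = \frac{17}{2} + 32 x - \frac{7 g}{2} - \frac{g^{2}}{2}$)
$\frac{1}{I{\left(13 - -12,-12 \right)} + 531} = \frac{1}{\left(\frac{17}{2} + 32 \left(13 - -12\right) - -42 - \frac{\left(-12\right)^{2}}{2}\right) + 531} = \frac{1}{\left(\frac{17}{2} + 32 \left(13 + 12\right) + 42 - 72\right) + 531} = \frac{1}{\left(\frac{17}{2} + 32 \cdot 25 + 42 - 72\right) + 531} = \frac{1}{\left(\frac{17}{2} + 800 + 42 - 72\right) + 531} = \frac{1}{\frac{1557}{2} + 531} = \frac{1}{\frac{2619}{2}} = \frac{2}{2619}$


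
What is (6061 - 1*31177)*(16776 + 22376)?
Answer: -983341632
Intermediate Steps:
(6061 - 1*31177)*(16776 + 22376) = (6061 - 31177)*39152 = -25116*39152 = -983341632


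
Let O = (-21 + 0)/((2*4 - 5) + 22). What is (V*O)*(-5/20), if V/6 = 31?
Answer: 1953/50 ≈ 39.060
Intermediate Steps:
V = 186 (V = 6*31 = 186)
O = -21/25 (O = -21/((8 - 5) + 22) = -21/(3 + 22) = -21/25 ≈ -0.84000)
(V*O)*(-5/20) = (186*(-21/25))*(-5/20) = -(-3906)/(5*20) = -3906/25*(-¼) = 1953/50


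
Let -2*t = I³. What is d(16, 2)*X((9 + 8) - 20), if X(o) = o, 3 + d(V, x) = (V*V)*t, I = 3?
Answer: 10377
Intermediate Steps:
t = -27/2 (t = -½*3³ = -½*27 = -27/2 ≈ -13.500)
d(V, x) = -3 - 27*V²/2 (d(V, x) = -3 + (V*V)*(-27/2) = -3 + V²*(-27/2) = -3 - 27*V²/2)
d(16, 2)*X((9 + 8) - 20) = (-3 - 27/2*16²)*((9 + 8) - 20) = (-3 - 27/2*256)*(17 - 20) = (-3 - 3456)*(-3) = -3459*(-3) = 10377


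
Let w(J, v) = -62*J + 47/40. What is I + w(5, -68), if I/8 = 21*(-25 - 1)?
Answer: -187073/40 ≈ -4676.8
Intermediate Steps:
w(J, v) = 47/40 - 62*J (w(J, v) = -62*J + 47*(1/40) = -62*J + 47/40 = 47/40 - 62*J)
I = -4368 (I = 8*(21*(-25 - 1)) = 8*(21*(-26)) = 8*(-546) = -4368)
I + w(5, -68) = -4368 + (47/40 - 62*5) = -4368 + (47/40 - 310) = -4368 - 12353/40 = -187073/40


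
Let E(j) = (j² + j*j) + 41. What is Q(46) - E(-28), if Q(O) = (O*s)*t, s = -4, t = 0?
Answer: -1609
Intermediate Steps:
E(j) = 41 + 2*j² (E(j) = (j² + j²) + 41 = 2*j² + 41 = 41 + 2*j²)
Q(O) = 0 (Q(O) = (O*(-4))*0 = -4*O*0 = 0)
Q(46) - E(-28) = 0 - (41 + 2*(-28)²) = 0 - (41 + 2*784) = 0 - (41 + 1568) = 0 - 1*1609 = 0 - 1609 = -1609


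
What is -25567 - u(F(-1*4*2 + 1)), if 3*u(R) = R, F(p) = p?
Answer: -76694/3 ≈ -25565.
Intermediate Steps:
u(R) = R/3
-25567 - u(F(-1*4*2 + 1)) = -25567 - (-1*4*2 + 1)/3 = -25567 - (-4*2 + 1)/3 = -25567 - (-8 + 1)/3 = -25567 - (-7)/3 = -25567 - 1*(-7/3) = -25567 + 7/3 = -76694/3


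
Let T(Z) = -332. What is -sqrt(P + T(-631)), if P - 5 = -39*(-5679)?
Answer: -sqrt(221154) ≈ -470.27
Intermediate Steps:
P = 221486 (P = 5 - 39*(-5679) = 5 + 221481 = 221486)
-sqrt(P + T(-631)) = -sqrt(221486 - 332) = -sqrt(221154)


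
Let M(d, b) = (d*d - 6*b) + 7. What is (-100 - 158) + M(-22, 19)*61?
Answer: 22739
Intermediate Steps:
M(d, b) = 7 + d**2 - 6*b (M(d, b) = (d**2 - 6*b) + 7 = 7 + d**2 - 6*b)
(-100 - 158) + M(-22, 19)*61 = (-100 - 158) + (7 + (-22)**2 - 6*19)*61 = -258 + (7 + 484 - 114)*61 = -258 + 377*61 = -258 + 22997 = 22739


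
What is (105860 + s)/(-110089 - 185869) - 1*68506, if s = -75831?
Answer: -20274928777/295958 ≈ -68506.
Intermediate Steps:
(105860 + s)/(-110089 - 185869) - 1*68506 = (105860 - 75831)/(-110089 - 185869) - 1*68506 = 30029/(-295958) - 68506 = 30029*(-1/295958) - 68506 = -30029/295958 - 68506 = -20274928777/295958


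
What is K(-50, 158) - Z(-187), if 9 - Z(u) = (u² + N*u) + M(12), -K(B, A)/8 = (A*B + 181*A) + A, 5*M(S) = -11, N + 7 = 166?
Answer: -808116/5 ≈ -1.6162e+5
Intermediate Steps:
N = 159 (N = -7 + 166 = 159)
M(S) = -11/5 (M(S) = (⅕)*(-11) = -11/5)
K(B, A) = -1456*A - 8*A*B (K(B, A) = -8*((A*B + 181*A) + A) = -8*((181*A + A*B) + A) = -8*(182*A + A*B) = -1456*A - 8*A*B)
Z(u) = 56/5 - u² - 159*u (Z(u) = 9 - ((u² + 159*u) - 11/5) = 9 - (-11/5 + u² + 159*u) = 9 + (11/5 - u² - 159*u) = 56/5 - u² - 159*u)
K(-50, 158) - Z(-187) = -8*158*(182 - 50) - (56/5 - 1*(-187)² - 159*(-187)) = -8*158*132 - (56/5 - 1*34969 + 29733) = -166848 - (56/5 - 34969 + 29733) = -166848 - 1*(-26124/5) = -166848 + 26124/5 = -808116/5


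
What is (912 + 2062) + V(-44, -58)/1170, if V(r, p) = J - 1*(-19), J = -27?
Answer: 1739786/585 ≈ 2974.0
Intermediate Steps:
V(r, p) = -8 (V(r, p) = -27 - 1*(-19) = -27 + 19 = -8)
(912 + 2062) + V(-44, -58)/1170 = (912 + 2062) - 8/1170 = 2974 - 8*1/1170 = 2974 - 4/585 = 1739786/585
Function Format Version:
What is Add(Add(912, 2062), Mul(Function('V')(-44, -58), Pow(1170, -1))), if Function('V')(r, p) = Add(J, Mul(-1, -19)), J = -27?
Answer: Rational(1739786, 585) ≈ 2974.0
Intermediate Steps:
Function('V')(r, p) = -8 (Function('V')(r, p) = Add(-27, Mul(-1, -19)) = Add(-27, 19) = -8)
Add(Add(912, 2062), Mul(Function('V')(-44, -58), Pow(1170, -1))) = Add(Add(912, 2062), Mul(-8, Pow(1170, -1))) = Add(2974, Mul(-8, Rational(1, 1170))) = Add(2974, Rational(-4, 585)) = Rational(1739786, 585)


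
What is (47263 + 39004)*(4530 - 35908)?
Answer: -2706885926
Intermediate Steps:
(47263 + 39004)*(4530 - 35908) = 86267*(-31378) = -2706885926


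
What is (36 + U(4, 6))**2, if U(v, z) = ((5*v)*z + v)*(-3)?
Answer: 112896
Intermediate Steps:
U(v, z) = -3*v - 15*v*z (U(v, z) = (5*v*z + v)*(-3) = (v + 5*v*z)*(-3) = -3*v - 15*v*z)
(36 + U(4, 6))**2 = (36 - 3*4*(1 + 5*6))**2 = (36 - 3*4*(1 + 30))**2 = (36 - 3*4*31)**2 = (36 - 372)**2 = (-336)**2 = 112896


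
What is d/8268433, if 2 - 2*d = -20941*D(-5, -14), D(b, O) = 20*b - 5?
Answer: -2198803/16536866 ≈ -0.13296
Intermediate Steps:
D(b, O) = -5 + 20*b
d = -2198803/2 (d = 1 - (-20941)*(-5 + 20*(-5))/2 = 1 - (-20941)*(-5 - 100)/2 = 1 - (-20941)*(-105)/2 = 1 - ½*2198805 = 1 - 2198805/2 = -2198803/2 ≈ -1.0994e+6)
d/8268433 = -2198803/2/8268433 = -2198803/2*1/8268433 = -2198803/16536866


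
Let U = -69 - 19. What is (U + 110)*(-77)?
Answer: -1694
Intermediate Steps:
U = -88
(U + 110)*(-77) = (-88 + 110)*(-77) = 22*(-77) = -1694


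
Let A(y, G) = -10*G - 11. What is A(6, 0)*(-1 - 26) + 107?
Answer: 404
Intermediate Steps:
A(y, G) = -11 - 10*G
A(6, 0)*(-1 - 26) + 107 = (-11 - 10*0)*(-1 - 26) + 107 = (-11 + 0)*(-27) + 107 = -11*(-27) + 107 = 297 + 107 = 404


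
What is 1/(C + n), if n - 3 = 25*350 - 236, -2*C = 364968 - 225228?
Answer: -1/61353 ≈ -1.6299e-5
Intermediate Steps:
C = -69870 (C = -(364968 - 225228)/2 = -1/2*139740 = -69870)
n = 8517 (n = 3 + (25*350 - 236) = 3 + (8750 - 236) = 3 + 8514 = 8517)
1/(C + n) = 1/(-69870 + 8517) = 1/(-61353) = -1/61353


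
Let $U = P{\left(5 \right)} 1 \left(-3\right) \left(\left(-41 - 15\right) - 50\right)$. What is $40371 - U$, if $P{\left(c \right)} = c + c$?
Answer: $37191$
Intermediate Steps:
$P{\left(c \right)} = 2 c$
$U = 3180$ ($U = 2 \cdot 5 \cdot 1 \left(-3\right) \left(\left(-41 - 15\right) - 50\right) = 10 \cdot 1 \left(-3\right) \left(-56 - 50\right) = 10 \left(-3\right) \left(-106\right) = \left(-30\right) \left(-106\right) = 3180$)
$40371 - U = 40371 - 3180 = 37191$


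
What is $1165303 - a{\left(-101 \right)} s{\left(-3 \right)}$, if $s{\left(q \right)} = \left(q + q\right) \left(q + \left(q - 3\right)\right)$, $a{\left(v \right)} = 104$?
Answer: $1159687$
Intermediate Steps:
$s{\left(q \right)} = 2 q \left(-3 + 2 q\right)$ ($s{\left(q \right)} = 2 q \left(q + \left(-3 + q\right)\right) = 2 q \left(-3 + 2 q\right)$)
$1165303 - a{\left(-101 \right)} s{\left(-3 \right)} = 1165303 - 104 \cdot 2 \left(-3\right) \left(-3 + 2 \left(-3\right)\right) = 1165303 - 104 \cdot 2 \left(-3\right) \left(-3 - 6\right) = 1165303 - 104 \cdot 2 \left(-3\right) \left(-9\right) = 1165303 - 104 \cdot 54 = 1165303 - 5616 = 1159687$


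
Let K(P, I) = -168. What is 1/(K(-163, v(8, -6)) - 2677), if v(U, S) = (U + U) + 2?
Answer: -1/2845 ≈ -0.00035149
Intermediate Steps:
v(U, S) = 2 + 2*U (v(U, S) = 2*U + 2 = 2 + 2*U)
1/(K(-163, v(8, -6)) - 2677) = 1/(-168 - 2677) = 1/(-2845) = -1/2845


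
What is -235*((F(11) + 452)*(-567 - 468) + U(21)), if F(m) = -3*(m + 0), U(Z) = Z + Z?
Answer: 101901405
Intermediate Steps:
U(Z) = 2*Z
F(m) = -3*m
-235*((F(11) + 452)*(-567 - 468) + U(21)) = -235*((-3*11 + 452)*(-567 - 468) + 2*21) = -235*((-33 + 452)*(-1035) + 42) = -235*(419*(-1035) + 42) = -235*(-433665 + 42) = -235*(-433623) = 101901405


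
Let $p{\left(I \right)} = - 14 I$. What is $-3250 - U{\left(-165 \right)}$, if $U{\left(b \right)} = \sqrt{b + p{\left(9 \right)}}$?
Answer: $-3250 - i \sqrt{291} \approx -3250.0 - 17.059 i$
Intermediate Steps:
$U{\left(b \right)} = \sqrt{-126 + b}$ ($U{\left(b \right)} = \sqrt{b - 126} = \sqrt{-126 + b}$)
$-3250 - U{\left(-165 \right)} = -3250 - \sqrt{-126 - 165} = -3250 - \sqrt{-291} = -3250 - i \sqrt{291}$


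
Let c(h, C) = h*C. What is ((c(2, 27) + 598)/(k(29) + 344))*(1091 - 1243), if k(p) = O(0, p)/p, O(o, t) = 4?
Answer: -718504/2495 ≈ -287.98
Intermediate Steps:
c(h, C) = C*h
k(p) = 4/p
((c(2, 27) + 598)/(k(29) + 344))*(1091 - 1243) = ((27*2 + 598)/(4/29 + 344))*(1091 - 1243) = ((54 + 598)/(4*(1/29) + 344))*(-152) = (652/(4/29 + 344))*(-152) = (652/(9980/29))*(-152) = (652*(29/9980))*(-152) = (4727/2495)*(-152) = -718504/2495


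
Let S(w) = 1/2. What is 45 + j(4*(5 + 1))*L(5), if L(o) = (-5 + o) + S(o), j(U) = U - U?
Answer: 45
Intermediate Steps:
S(w) = ½
j(U) = 0
L(o) = -9/2 + o (L(o) = (-5 + o) + ½ = -9/2 + o)
45 + j(4*(5 + 1))*L(5) = 45 + 0*(-9/2 + 5) = 45 + 0*(½) = 45 + 0 = 45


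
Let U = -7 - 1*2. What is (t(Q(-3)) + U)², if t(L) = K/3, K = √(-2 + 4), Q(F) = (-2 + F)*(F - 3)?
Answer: (27 - √2)²/9 ≈ 72.737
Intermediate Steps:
Q(F) = (-3 + F)*(-2 + F) (Q(F) = (-2 + F)*(-3 + F) = (-3 + F)*(-2 + F))
K = √2 ≈ 1.4142
t(L) = √2/3
U = -9 (U = -7 - 2 = -9)
(t(Q(-3)) + U)² = (√2/3 - 9)² = (-9 + √2/3)²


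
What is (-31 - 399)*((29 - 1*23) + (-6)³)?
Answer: 90300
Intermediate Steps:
(-31 - 399)*((29 - 1*23) + (-6)³) = -430*((29 - 23) - 216) = -430*(6 - 216) = -430*(-210) = 90300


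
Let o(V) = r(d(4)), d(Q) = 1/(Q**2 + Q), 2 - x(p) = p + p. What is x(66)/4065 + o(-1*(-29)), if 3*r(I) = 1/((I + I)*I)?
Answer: 18058/271 ≈ 66.635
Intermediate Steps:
x(p) = 2 - 2*p (x(p) = 2 - (p + p) = 2 - 2*p)
d(Q) = 1/(Q + Q**2)
r(I) = 1/(6*I**2) (r(I) = (1/((I + I)*I))/3 = (1/(((2*I))*I))/3 = ((1/(2*I))/I)/3 = (1/(2*I**2))/3 = 1/(6*I**2))
o(V) = 200/3 (o(V) = 1/(6*(1/(4*(1 + 4)))**2) = 1/(6*((1/4)/5)**2) = 1/(6*((1/4)*(1/5))**2) = 1/(6*20**(-2)) = (1/6)*400 = 200/3)
x(66)/4065 + o(-1*(-29)) = (2 - 2*66)/4065 + 200/3 = (2 - 132)*(1/4065) + 200/3 = -130*1/4065 + 200/3 = -26/813 + 200/3 = 18058/271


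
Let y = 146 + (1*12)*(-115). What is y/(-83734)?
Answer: 617/41867 ≈ 0.014737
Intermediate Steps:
y = -1234 (y = 146 + 12*(-115) = 146 - 1380 = -1234)
y/(-83734) = -1234/(-83734) = -1234*(-1/83734) = 617/41867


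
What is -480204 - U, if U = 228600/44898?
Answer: -3593404632/7483 ≈ -4.8021e+5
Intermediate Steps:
U = 38100/7483 (U = 228600*(1/44898) = 38100/7483 ≈ 5.0915)
-480204 - U = -480204 - 1*38100/7483 = -480204 - 38100/7483 = -3593404632/7483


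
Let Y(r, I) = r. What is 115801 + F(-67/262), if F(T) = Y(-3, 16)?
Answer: 115798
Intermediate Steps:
F(T) = -3
115801 + F(-67/262) = 115801 - 3 = 115798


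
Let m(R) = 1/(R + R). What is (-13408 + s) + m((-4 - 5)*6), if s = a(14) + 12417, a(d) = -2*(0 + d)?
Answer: -110053/108 ≈ -1019.0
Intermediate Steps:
m(R) = 1/(2*R)
a(d) = -2*d
s = 12389 (s = -2*14 + 12417 = -28 + 12417 = 12389)
(-13408 + s) + m((-4 - 5)*6) = (-13408 + 12389) + 1/(2*(((-4 - 5)*6))) = -1019 + 1/(2*((-9*6))) = -1019 + (1/2)/(-54) = -1019 + (1/2)*(-1/54) = -1019 - 1/108 = -110053/108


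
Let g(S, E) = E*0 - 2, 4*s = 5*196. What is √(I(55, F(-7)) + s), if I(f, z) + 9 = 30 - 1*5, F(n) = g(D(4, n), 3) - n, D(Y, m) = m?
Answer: 3*√29 ≈ 16.155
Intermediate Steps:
s = 245 (s = (5*196)/4 = (¼)*980 = 245)
g(S, E) = -2 (g(S, E) = 0 - 2 = -2)
F(n) = -2 - n
I(f, z) = 16 (I(f, z) = -9 + (30 - 1*5) = -9 + (30 - 5) = -9 + 25 = 16)
√(I(55, F(-7)) + s) = √(16 + 245) = √261 = 3*√29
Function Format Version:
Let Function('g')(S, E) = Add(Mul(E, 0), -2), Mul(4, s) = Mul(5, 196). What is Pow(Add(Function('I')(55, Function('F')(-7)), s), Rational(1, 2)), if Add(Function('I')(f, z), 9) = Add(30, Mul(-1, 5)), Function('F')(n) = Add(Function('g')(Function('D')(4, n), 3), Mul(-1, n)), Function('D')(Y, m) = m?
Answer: Mul(3, Pow(29, Rational(1, 2))) ≈ 16.155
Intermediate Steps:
s = 245 (s = Mul(Rational(1, 4), Mul(5, 196)) = Mul(Rational(1, 4), 980) = 245)
Function('g')(S, E) = -2 (Function('g')(S, E) = Add(0, -2) = -2)
Function('F')(n) = Add(-2, Mul(-1, n))
Function('I')(f, z) = 16 (Function('I')(f, z) = Add(-9, Add(30, Mul(-1, 5))) = Add(-9, Add(30, -5)) = Add(-9, 25) = 16)
Pow(Add(Function('I')(55, Function('F')(-7)), s), Rational(1, 2)) = Pow(Add(16, 245), Rational(1, 2)) = Pow(261, Rational(1, 2)) = Mul(3, Pow(29, Rational(1, 2)))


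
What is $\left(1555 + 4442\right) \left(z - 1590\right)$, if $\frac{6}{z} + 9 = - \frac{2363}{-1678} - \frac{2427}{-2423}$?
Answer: $- \frac{255634115725638}{26794091} \approx -9.5407 \cdot 10^{6}$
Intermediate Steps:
$z = - \frac{24394764}{26794091}$ ($z = \frac{6}{-9 - \left(- \frac{2427}{2423} - \frac{2363}{1678}\right)} = \frac{6}{-9 - - \frac{9798055}{4065794}} = \frac{6}{-9 + \left(\frac{2363}{1678} + \frac{2427}{2423}\right)} = \frac{6}{-9 + \frac{9798055}{4065794}} = \frac{6}{- \frac{26794091}{4065794}} = 6 \left(- \frac{4065794}{26794091}\right) = - \frac{24394764}{26794091} \approx -0.91045$)
$\left(1555 + 4442\right) \left(z - 1590\right) = \left(1555 + 4442\right) \left(- \frac{24394764}{26794091} - 1590\right) = 5997 \left(- \frac{24394764}{26794091} - 1590\right) = 5997 \left(- \frac{42626999454}{26794091}\right) = - \frac{255634115725638}{26794091}$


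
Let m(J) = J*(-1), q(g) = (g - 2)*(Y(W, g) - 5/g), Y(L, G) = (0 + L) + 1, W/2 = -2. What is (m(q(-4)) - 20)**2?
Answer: 3721/4 ≈ 930.25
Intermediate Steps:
W = -4 (W = 2*(-2) = -4)
Y(L, G) = 1 + L (Y(L, G) = L + 1 = 1 + L)
q(g) = (-3 - 5/g)*(-2 + g) (q(g) = (g - 2)*((1 - 4) - 5/g) = (-2 + g)*(-3 - 5/g) = (-3 - 5/g)*(-2 + g))
m(J) = -J
(m(q(-4)) - 20)**2 = (-(1 - 3*(-4) + 10/(-4)) - 20)**2 = (-(1 + 12 + 10*(-1/4)) - 20)**2 = (-(1 + 12 - 5/2) - 20)**2 = (-1*21/2 - 20)**2 = (-21/2 - 20)**2 = (-61/2)**2 = 3721/4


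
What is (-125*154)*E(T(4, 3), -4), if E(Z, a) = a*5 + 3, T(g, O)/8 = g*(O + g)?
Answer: 327250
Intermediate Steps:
T(g, O) = 8*g*(O + g) (T(g, O) = 8*(g*(O + g)) = 8*g*(O + g))
E(Z, a) = 3 + 5*a (E(Z, a) = 5*a + 3 = 3 + 5*a)
(-125*154)*E(T(4, 3), -4) = (-125*154)*(3 + 5*(-4)) = -19250*(3 - 20) = -19250*(-17) = 327250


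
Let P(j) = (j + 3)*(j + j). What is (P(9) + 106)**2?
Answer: 103684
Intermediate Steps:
P(j) = 2*j*(3 + j) (P(j) = (3 + j)*(2*j) = 2*j*(3 + j))
(P(9) + 106)**2 = (2*9*(3 + 9) + 106)**2 = (2*9*12 + 106)**2 = (216 + 106)**2 = 322**2 = 103684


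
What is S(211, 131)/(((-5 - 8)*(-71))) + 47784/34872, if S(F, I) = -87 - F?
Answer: 1404699/1341119 ≈ 1.0474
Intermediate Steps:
S(211, 131)/(((-5 - 8)*(-71))) + 47784/34872 = (-87 - 1*211)/(((-5 - 8)*(-71))) + 47784/34872 = (-87 - 211)/((-13*(-71))) + 47784*(1/34872) = -298/923 + 1991/1453 = 1404699/1341119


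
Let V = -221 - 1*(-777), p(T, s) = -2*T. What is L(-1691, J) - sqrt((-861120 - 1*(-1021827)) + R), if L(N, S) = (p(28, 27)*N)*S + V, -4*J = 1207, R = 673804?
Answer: -28573962 - sqrt(834511) ≈ -2.8575e+7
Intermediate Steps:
J = -1207/4 (J = -1/4*1207 = -1207/4 ≈ -301.75)
V = 556 (V = -221 + 777 = 556)
L(N, S) = 556 - 56*N*S (L(N, S) = ((-2*28)*N)*S + 556 = (-56*N)*S + 556 = -56*N*S + 556 = 556 - 56*N*S)
L(-1691, J) - sqrt((-861120 - 1*(-1021827)) + R) = (556 - 56*(-1691)*(-1207/4)) - sqrt((-861120 - 1*(-1021827)) + 673804) = (556 - 28574518) - sqrt((-861120 + 1021827) + 673804) = -28573962 - sqrt(160707 + 673804) = -28573962 - sqrt(834511)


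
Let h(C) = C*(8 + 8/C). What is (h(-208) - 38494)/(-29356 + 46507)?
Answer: -40150/17151 ≈ -2.3410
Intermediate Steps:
(h(-208) - 38494)/(-29356 + 46507) = ((8 + 8*(-208)) - 38494)/(-29356 + 46507) = ((8 - 1664) - 38494)/17151 = (-1656 - 38494)*(1/17151) = -40150*1/17151 = -40150/17151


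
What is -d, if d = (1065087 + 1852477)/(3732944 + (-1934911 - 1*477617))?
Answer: -729391/330104 ≈ -2.2096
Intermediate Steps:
d = 729391/330104 (d = 2917564/(3732944 + (-1934911 - 477617)) = 2917564/(3732944 - 2412528) = 2917564/1320416 = 2917564*(1/1320416) = 729391/330104 ≈ 2.2096)
-d = -1*729391/330104 = -729391/330104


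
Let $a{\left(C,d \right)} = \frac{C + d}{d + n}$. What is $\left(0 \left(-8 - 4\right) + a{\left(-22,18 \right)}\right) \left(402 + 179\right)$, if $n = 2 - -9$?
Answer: $- \frac{2324}{29} \approx -80.138$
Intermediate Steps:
$n = 11$ ($n = 2 + 9 = 11$)
$a{\left(C,d \right)} = \frac{C + d}{11 + d}$ ($a{\left(C,d \right)} = \frac{C + d}{d + 11} = \frac{C + d}{11 + d}$)
$\left(0 \left(-8 - 4\right) + a{\left(-22,18 \right)}\right) \left(402 + 179\right) = \left(0 \left(-8 - 4\right) + \frac{-22 + 18}{11 + 18}\right) \left(402 + 179\right) = \left(0 \left(-12\right) + \frac{1}{29} \left(-4\right)\right) 581 = \left(0 + \frac{1}{29} \left(-4\right)\right) 581 = \left(0 - \frac{4}{29}\right) 581 = \left(- \frac{4}{29}\right) 581 = - \frac{2324}{29}$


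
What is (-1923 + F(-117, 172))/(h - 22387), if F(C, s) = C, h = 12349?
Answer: 340/1673 ≈ 0.20323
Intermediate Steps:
(-1923 + F(-117, 172))/(h - 22387) = (-1923 - 117)/(12349 - 22387) = -2040/(-10038) = -2040*(-1/10038) = 340/1673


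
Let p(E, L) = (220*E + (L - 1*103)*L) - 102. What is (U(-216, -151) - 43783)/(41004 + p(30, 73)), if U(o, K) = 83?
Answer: -10925/11328 ≈ -0.96442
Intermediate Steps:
p(E, L) = -102 + 220*E + L*(-103 + L) (p(E, L) = (220*E + (L - 103)*L) - 102 = (220*E + (-103 + L)*L) - 102 = (220*E + L*(-103 + L)) - 102 = -102 + 220*E + L*(-103 + L))
(U(-216, -151) - 43783)/(41004 + p(30, 73)) = (83 - 43783)/(41004 + (-102 + 73² - 103*73 + 220*30)) = -43700/(41004 + (-102 + 5329 - 7519 + 6600)) = -43700/(41004 + 4308) = -43700/45312 = -43700*1/45312 = -10925/11328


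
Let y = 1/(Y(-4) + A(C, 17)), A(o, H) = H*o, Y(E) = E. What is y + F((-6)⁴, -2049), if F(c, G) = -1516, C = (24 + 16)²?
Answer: -41229135/27196 ≈ -1516.0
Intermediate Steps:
C = 1600 (C = 40² = 1600)
y = 1/27196 (y = 1/(-4 + 17*1600) = 1/(-4 + 27200) = 1/27196 ≈ 3.6770e-5)
y + F((-6)⁴, -2049) = 1/27196 - 1516 = -41229135/27196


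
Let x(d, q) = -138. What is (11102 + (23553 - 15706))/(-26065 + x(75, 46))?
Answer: -18949/26203 ≈ -0.72316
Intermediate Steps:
(11102 + (23553 - 15706))/(-26065 + x(75, 46)) = (11102 + (23553 - 15706))/(-26065 - 138) = (11102 + 7847)/(-26203) = 18949*(-1/26203) = -18949/26203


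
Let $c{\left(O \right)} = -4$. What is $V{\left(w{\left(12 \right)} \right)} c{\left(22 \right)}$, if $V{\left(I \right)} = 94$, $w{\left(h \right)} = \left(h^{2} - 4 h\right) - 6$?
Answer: $-376$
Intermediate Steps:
$w{\left(h \right)} = -6 + h^{2} - 4 h$
$V{\left(w{\left(12 \right)} \right)} c{\left(22 \right)} = 94 \left(-4\right) = -376$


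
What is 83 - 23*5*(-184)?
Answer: 21243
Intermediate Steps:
83 - 23*5*(-184) = 83 - 115*(-184) = 83 + 21160 = 21243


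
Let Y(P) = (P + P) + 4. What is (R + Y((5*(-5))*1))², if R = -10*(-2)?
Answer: 676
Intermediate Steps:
R = 20
Y(P) = 4 + 2*P (Y(P) = 2*P + 4 = 4 + 2*P)
(R + Y((5*(-5))*1))² = (20 + (4 + 2*((5*(-5))*1)))² = (20 + (4 + 2*(-25*1)))² = (20 + (4 + 2*(-25)))² = (20 + (4 - 50))² = (20 - 46)² = (-26)² = 676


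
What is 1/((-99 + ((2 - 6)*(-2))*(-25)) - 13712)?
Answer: -1/14011 ≈ -7.1372e-5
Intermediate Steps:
1/((-99 + ((2 - 6)*(-2))*(-25)) - 13712) = 1/((-99 - 4*(-2)*(-25)) - 13712) = 1/((-99 + 8*(-25)) - 13712) = 1/((-99 - 200) - 13712) = 1/(-299 - 13712) = 1/(-14011) = -1/14011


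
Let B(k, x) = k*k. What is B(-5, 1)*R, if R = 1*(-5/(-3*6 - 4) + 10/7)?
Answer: 6375/154 ≈ 41.396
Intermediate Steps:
B(k, x) = k²
R = 255/154 (R = 1*(-5/(-18 - 4) + 10*(⅐)) = 1*(-5/(-22) + 10/7) = 1*(-5*(-1/22) + 10/7) = 1*(5/22 + 10/7) = 1*(255/154) = 255/154 ≈ 1.6558)
B(-5, 1)*R = (-5)²*(255/154) = 25*(255/154) = 6375/154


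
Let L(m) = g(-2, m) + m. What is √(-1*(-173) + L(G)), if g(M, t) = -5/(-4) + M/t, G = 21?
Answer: 13*√2037/42 ≈ 13.970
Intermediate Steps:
g(M, t) = 5/4 + M/t (g(M, t) = -5*(-¼) + M/t = 5/4 + M/t)
L(m) = 5/4 + m - 2/m (L(m) = (5/4 - 2/m) + m = 5/4 + m - 2/m)
√(-1*(-173) + L(G)) = √(-1*(-173) + (5/4 + 21 - 2/21)) = √(173 + (5/4 + 21 - 2*1/21)) = √(173 + (5/4 + 21 - 2/21)) = √(173 + 1861/84) = √(16393/84) = 13*√2037/42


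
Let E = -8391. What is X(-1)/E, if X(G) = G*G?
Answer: -1/8391 ≈ -0.00011918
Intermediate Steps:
X(G) = G²
X(-1)/E = (-1)²/(-8391) = 1*(-1/8391) = -1/8391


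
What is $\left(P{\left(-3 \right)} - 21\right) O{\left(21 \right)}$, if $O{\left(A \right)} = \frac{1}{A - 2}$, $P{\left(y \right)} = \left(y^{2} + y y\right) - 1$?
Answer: $- \frac{4}{19} \approx -0.21053$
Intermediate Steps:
$P{\left(y \right)} = -1 + 2 y^{2}$ ($P{\left(y \right)} = \left(y^{2} + y^{2}\right) - 1 = 2 y^{2} - 1 = -1 + 2 y^{2}$)
$O{\left(A \right)} = \frac{1}{-2 + A}$
$\left(P{\left(-3 \right)} - 21\right) O{\left(21 \right)} = \frac{\left(-1 + 2 \left(-3\right)^{2}\right) - 21}{-2 + 21} = \frac{\left(-1 + 2 \cdot 9\right) - 21}{19} = \left(\left(-1 + 18\right) - 21\right) \frac{1}{19} = \left(17 - 21\right) \frac{1}{19} = \left(-4\right) \frac{1}{19} = - \frac{4}{19}$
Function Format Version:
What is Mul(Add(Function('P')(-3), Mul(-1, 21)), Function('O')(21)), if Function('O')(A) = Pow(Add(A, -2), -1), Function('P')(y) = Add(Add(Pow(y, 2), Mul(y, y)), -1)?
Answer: Rational(-4, 19) ≈ -0.21053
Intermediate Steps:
Function('P')(y) = Add(-1, Mul(2, Pow(y, 2))) (Function('P')(y) = Add(Add(Pow(y, 2), Pow(y, 2)), -1) = Add(Mul(2, Pow(y, 2)), -1) = Add(-1, Mul(2, Pow(y, 2))))
Function('O')(A) = Pow(Add(-2, A), -1)
Mul(Add(Function('P')(-3), Mul(-1, 21)), Function('O')(21)) = Mul(Add(Add(-1, Mul(2, Pow(-3, 2))), Mul(-1, 21)), Pow(Add(-2, 21), -1)) = Mul(Add(Add(-1, Mul(2, 9)), -21), Pow(19, -1)) = Mul(Add(Add(-1, 18), -21), Rational(1, 19)) = Mul(Add(17, -21), Rational(1, 19)) = Mul(-4, Rational(1, 19)) = Rational(-4, 19)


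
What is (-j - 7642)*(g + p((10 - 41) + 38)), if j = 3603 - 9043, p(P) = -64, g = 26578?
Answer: -58383828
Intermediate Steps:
j = -5440
(-j - 7642)*(g + p((10 - 41) + 38)) = (-1*(-5440) - 7642)*(26578 - 64) = (5440 - 7642)*26514 = -2202*26514 = -58383828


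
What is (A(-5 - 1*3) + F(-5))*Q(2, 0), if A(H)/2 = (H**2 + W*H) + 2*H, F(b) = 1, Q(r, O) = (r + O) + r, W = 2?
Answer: 260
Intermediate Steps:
Q(r, O) = O + 2*r (Q(r, O) = (O + r) + r = O + 2*r)
A(H) = 2*H**2 + 8*H (A(H) = 2*((H**2 + 2*H) + 2*H) = 2*(H**2 + 4*H) = 2*H**2 + 8*H)
(A(-5 - 1*3) + F(-5))*Q(2, 0) = (2*(-5 - 1*3)*(4 + (-5 - 1*3)) + 1)*(0 + 2*2) = (2*(-5 - 3)*(4 + (-5 - 3)) + 1)*(0 + 4) = (2*(-8)*(4 - 8) + 1)*4 = (2*(-8)*(-4) + 1)*4 = (64 + 1)*4 = 65*4 = 260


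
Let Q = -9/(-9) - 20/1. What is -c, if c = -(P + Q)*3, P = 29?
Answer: 30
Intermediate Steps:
Q = -19 (Q = -9*(-⅑) - 20*1 = 1 - 20 = -19)
c = -30 (c = -(29 - 19)*3 = -10*3 = -1*30 = -30)
-c = -1*(-30) = 30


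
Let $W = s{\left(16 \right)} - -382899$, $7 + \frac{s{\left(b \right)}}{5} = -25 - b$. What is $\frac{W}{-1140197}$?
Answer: $- \frac{382659}{1140197} \approx -0.33561$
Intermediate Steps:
$s{\left(b \right)} = -160 - 5 b$ ($s{\left(b \right)} = -35 + 5 \left(-25 - b\right) = -35 - \left(125 + 5 b\right) = -160 - 5 b$)
$W = 382659$ ($W = \left(-160 - 80\right) - -382899 = \left(-160 - 80\right) + 382899 = -240 + 382899 = 382659$)
$\frac{W}{-1140197} = \frac{382659}{-1140197} = 382659 \left(- \frac{1}{1140197}\right) = - \frac{382659}{1140197}$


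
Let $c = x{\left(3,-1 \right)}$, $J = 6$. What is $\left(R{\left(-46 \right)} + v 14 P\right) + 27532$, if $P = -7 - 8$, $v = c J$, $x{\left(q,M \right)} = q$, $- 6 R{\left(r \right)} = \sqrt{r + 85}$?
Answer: $23752 - \frac{\sqrt{39}}{6} \approx 23751.0$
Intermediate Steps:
$R{\left(r \right)} = - \frac{\sqrt{85 + r}}{6}$ ($R{\left(r \right)} = - \frac{\sqrt{r + 85}}{6} = - \frac{\sqrt{85 + r}}{6}$)
$c = 3$
$v = 18$ ($v = 3 \cdot 6 = 18$)
$P = -15$
$\left(R{\left(-46 \right)} + v 14 P\right) + 27532 = \left(- \frac{\sqrt{85 - 46}}{6} + 18 \cdot 14 \left(-15\right)\right) + 27532 = \left(- \frac{\sqrt{39}}{6} + 252 \left(-15\right)\right) + 27532 = \left(- \frac{\sqrt{39}}{6} - 3780\right) + 27532 = \left(-3780 - \frac{\sqrt{39}}{6}\right) + 27532 = 23752 - \frac{\sqrt{39}}{6}$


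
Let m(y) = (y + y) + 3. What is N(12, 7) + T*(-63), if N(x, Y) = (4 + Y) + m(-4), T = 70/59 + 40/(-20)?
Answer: 3378/59 ≈ 57.254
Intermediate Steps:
m(y) = 3 + 2*y (m(y) = 2*y + 3 = 3 + 2*y)
T = -48/59 (T = 70*(1/59) + 40*(-1/20) = 70/59 - 2 = -48/59 ≈ -0.81356)
N(x, Y) = -1 + Y (N(x, Y) = (4 + Y) + (3 + 2*(-4)) = (4 + Y) + (3 - 8) = (4 + Y) - 5 = -1 + Y)
N(12, 7) + T*(-63) = (-1 + 7) - 48/59*(-63) = 6 + 3024/59 = 3378/59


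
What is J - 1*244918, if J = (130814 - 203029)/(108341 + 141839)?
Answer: -12254731491/50036 ≈ -2.4492e+5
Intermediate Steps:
J = -14443/50036 (J = -72215/250180 = -72215*1/250180 = -14443/50036 ≈ -0.28865)
J - 1*244918 = -14443/50036 - 1*244918 = -14443/50036 - 244918 = -12254731491/50036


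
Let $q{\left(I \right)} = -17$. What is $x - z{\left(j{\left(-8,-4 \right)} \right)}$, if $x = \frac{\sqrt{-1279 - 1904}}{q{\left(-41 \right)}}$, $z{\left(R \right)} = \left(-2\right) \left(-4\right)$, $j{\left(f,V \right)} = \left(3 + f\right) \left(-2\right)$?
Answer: $-8 - \frac{i \sqrt{3183}}{17} \approx -8.0 - 3.3187 i$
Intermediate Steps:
$j{\left(f,V \right)} = -6 - 2 f$
$z{\left(R \right)} = 8$
$x = - \frac{i \sqrt{3183}}{17}$ ($x = \frac{\sqrt{-1279 - 1904}}{-17} = \sqrt{-3183} \left(- \frac{1}{17}\right) = i \sqrt{3183} \left(- \frac{1}{17}\right) = - \frac{i \sqrt{3183}}{17} \approx - 3.3187 i$)
$x - z{\left(j{\left(-8,-4 \right)} \right)} = - \frac{i \sqrt{3183}}{17} - 8 = -8 - \frac{i \sqrt{3183}}{17}$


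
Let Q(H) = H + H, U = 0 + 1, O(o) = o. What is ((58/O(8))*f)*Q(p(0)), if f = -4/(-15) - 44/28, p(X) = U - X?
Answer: -3973/210 ≈ -18.919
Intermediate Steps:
U = 1
p(X) = 1 - X
Q(H) = 2*H
f = -137/105 (f = -4*(-1/15) - 44*1/28 = 4/15 - 11/7 = -137/105 ≈ -1.3048)
((58/O(8))*f)*Q(p(0)) = ((58/8)*(-137/105))*(2*(1 - 1*0)) = ((58*(⅛))*(-137/105))*(2*(1 + 0)) = ((29/4)*(-137/105))*(2*1) = -3973/420*2 = -3973/210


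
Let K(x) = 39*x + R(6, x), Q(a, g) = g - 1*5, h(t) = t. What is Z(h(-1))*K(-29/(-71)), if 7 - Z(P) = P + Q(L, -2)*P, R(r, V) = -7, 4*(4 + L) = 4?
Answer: 634/71 ≈ 8.9296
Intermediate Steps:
L = -3 (L = -4 + (¼)*4 = -4 + 1 = -3)
Q(a, g) = -5 + g (Q(a, g) = g - 5 = -5 + g)
Z(P) = 7 + 6*P (Z(P) = 7 - (P + (-5 - 2)*P) = 7 - (P - 7*P) = 7 - (-6)*P = 7 + 6*P)
K(x) = -7 + 39*x (K(x) = 39*x - 7 = -7 + 39*x)
Z(h(-1))*K(-29/(-71)) = (7 + 6*(-1))*(-7 + 39*(-29/(-71))) = (7 - 6)*(-7 + 39*(-29*(-1/71))) = 1*(-7 + 39*(29/71)) = 1*(-7 + 1131/71) = 1*(634/71) = 634/71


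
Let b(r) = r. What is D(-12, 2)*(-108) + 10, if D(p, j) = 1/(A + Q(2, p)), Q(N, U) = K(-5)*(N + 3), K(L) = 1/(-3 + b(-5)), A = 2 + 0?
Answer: -754/11 ≈ -68.545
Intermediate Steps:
A = 2
K(L) = -⅛ (K(L) = 1/(-3 - 5) = 1/(-8) = -⅛)
Q(N, U) = -3/8 - N/8 (Q(N, U) = -(N + 3)/8 = -(3 + N)/8 = -3/8 - N/8)
D(p, j) = 8/11 (D(p, j) = 1/(2 + (-3/8 - ⅛*2)) = 1/(2 + (-3/8 - ¼)) = 1/(2 - 5/8) = 1/(11/8) = 8/11)
D(-12, 2)*(-108) + 10 = (8/11)*(-108) + 10 = -864/11 + 10 = -754/11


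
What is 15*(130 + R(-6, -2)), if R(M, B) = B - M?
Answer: 2010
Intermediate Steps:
15*(130 + R(-6, -2)) = 15*(130 + (-2 - 1*(-6))) = 15*(130 + (-2 + 6)) = 15*(130 + 4) = 15*134 = 2010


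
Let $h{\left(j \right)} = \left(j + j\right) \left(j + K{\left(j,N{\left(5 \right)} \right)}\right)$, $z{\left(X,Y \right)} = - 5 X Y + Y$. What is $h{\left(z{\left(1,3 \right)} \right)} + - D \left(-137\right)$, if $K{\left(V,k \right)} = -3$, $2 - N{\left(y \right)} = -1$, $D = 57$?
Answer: $8169$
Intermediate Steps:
$N{\left(y \right)} = 3$ ($N{\left(y \right)} = 2 - -1 = 2 + 1 = 3$)
$z{\left(X,Y \right)} = Y - 5 X Y$ ($z{\left(X,Y \right)} = - 5 X Y + Y = Y - 5 X Y$)
$h{\left(j \right)} = 2 j \left(-3 + j\right)$ ($h{\left(j \right)} = \left(j + j\right) \left(j - 3\right) = 2 j \left(-3 + j\right)$)
$h{\left(z{\left(1,3 \right)} \right)} + - D \left(-137\right) = 2 \cdot 3 \left(1 - 5\right) \left(-3 + 3 \left(1 - 5\right)\right) + \left(-1\right) 57 \left(-137\right) = 2 \cdot 3 \left(1 - 5\right) \left(-3 + 3 \left(1 - 5\right)\right) - -7809 = 2 \cdot 3 \left(-4\right) \left(-3 + 3 \left(-4\right)\right) + 7809 = 2 \left(-12\right) \left(-3 - 12\right) + 7809 = 2 \left(-12\right) \left(-15\right) + 7809 = 360 + 7809 = 8169$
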